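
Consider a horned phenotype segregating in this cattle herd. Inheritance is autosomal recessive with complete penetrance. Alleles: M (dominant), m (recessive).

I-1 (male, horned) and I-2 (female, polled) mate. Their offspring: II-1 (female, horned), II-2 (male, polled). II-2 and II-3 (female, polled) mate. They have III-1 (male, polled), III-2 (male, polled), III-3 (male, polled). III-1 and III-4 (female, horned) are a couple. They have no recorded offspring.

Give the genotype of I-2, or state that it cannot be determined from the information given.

Mm

From phenotype alone, I-2 is MM or Mm.
I-2 is polled so carries M and passed m to II-1 (mm), so I-2 is Mm.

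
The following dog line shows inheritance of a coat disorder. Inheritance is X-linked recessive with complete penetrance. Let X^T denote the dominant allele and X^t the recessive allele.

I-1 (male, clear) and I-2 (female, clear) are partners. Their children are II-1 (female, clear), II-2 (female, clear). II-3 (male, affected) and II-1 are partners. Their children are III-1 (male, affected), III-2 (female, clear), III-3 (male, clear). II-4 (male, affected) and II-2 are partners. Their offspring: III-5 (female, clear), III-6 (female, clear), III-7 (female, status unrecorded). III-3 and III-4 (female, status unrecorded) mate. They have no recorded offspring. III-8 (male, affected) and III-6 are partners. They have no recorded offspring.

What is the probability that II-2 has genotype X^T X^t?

I-1 is clear, so I-1 is X^T Y.
I-2 is clear so carries T and passed t to II-1 (X^T X^t, whose T came from I-1), so I-2 is X^T X^t.
Their cross gives offspring ratios 1/2 X^T X^T : 1/2 X^T X^t. Conditioning on II-2 being clear, P(X^T X^t) = 1/2 / 1 = 1/2 before taking II-2's own offspring into account.
II-4 is affected, so II-4 is X^t Y.
Now use II-2's offspring. Probability of each recorded status — clear daughter III-5: 1/2 if II-2 is X^T X^t, 1 if X^T X^T; clear daughter III-6: 1/2 if II-2 is X^T X^t, 1 if X^T X^T. (III-7: equally likely either way, so uninformative.)
Bayes: P(X^T X^t) = 1/2·1/4 / (1/2·1/4 + 1/2·1) = 1/5.

1/5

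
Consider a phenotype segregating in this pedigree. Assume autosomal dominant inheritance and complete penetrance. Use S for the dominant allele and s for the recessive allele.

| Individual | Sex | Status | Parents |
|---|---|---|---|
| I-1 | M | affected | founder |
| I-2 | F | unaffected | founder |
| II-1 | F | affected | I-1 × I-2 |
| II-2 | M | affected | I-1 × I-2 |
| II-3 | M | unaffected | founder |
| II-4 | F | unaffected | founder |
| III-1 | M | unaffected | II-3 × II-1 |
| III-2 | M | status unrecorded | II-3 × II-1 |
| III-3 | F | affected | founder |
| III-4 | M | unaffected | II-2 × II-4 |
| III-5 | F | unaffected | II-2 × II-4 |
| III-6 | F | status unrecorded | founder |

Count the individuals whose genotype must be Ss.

2

Obligate heterozygotes: II-1 is affected so carries S and received s from I-2 (ss), so II-1 is Ss; II-2 is affected so carries S and received s from I-2 (ss), so II-2 is Ss.
Every other individual is either homozygous by phenotype or has at least one consistent homozygous assignment, so the count is 2.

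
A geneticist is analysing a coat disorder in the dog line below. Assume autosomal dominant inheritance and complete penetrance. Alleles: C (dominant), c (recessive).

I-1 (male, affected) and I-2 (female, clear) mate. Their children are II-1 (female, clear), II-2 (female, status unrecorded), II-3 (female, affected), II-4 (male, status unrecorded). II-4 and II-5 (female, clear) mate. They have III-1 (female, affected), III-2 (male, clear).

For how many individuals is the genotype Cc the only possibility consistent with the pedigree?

4

Obligate heterozygotes: I-1 is affected so carries C and passed c to II-1 (cc), so I-1 is Cc; II-3 is affected so carries C and received c from I-2 (cc), so II-3 is Cc; II-4 passed C to III-1 (Cc, whose c came from II-5) and received c from I-2 (cc), so II-4 is Cc; III-1 is affected so carries C and received c from II-5 (cc), so III-1 is Cc.
Every other individual is either homozygous by phenotype or has at least one consistent homozygous assignment, so the count is 4.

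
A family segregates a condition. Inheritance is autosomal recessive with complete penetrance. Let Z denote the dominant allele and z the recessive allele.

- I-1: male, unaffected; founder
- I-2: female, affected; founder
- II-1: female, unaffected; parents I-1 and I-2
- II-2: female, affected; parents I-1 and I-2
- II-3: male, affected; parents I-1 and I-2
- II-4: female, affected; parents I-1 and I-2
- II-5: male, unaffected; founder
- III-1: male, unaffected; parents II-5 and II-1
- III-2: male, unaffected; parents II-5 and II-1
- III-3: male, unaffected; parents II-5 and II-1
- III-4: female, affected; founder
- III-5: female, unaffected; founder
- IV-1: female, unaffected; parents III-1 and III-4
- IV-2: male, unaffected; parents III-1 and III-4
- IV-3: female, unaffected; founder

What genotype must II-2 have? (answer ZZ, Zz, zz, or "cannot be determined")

zz

II-2 is affected, so II-2 is zz.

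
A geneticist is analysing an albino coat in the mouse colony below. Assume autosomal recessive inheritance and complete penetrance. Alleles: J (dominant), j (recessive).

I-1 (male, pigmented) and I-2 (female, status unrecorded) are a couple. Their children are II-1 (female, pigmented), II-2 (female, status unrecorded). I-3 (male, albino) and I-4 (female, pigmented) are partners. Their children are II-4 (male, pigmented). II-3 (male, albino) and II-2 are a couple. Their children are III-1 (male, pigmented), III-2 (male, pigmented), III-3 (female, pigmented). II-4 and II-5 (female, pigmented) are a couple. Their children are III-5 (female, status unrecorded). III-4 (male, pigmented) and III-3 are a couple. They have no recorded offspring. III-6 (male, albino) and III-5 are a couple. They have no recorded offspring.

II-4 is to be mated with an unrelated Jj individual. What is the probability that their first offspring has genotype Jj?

1/2

II-4 is pigmented so carries J and received j from I-3 (jj), so II-4 is Jj.
The cross gives 1/4 JJ : 1/2 Jj : 1/4 jj, so P(offspring has genotype Jj) = 1/2.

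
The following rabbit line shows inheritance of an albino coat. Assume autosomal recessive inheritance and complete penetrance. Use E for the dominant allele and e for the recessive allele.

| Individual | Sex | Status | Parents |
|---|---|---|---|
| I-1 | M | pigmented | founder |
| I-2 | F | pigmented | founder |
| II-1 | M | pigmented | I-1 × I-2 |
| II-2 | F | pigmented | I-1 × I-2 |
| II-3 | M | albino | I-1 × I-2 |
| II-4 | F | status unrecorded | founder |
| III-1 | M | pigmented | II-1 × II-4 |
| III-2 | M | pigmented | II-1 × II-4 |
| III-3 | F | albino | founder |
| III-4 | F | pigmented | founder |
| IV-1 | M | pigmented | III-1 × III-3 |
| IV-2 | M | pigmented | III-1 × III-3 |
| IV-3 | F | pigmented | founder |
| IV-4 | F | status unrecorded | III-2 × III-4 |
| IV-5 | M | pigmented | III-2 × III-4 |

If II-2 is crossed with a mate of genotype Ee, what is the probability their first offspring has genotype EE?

1/3

I-1 is pigmented so carries E and passed e to II-3 (ee), so I-1 is Ee.
I-2 is pigmented so carries E and passed e to II-3 (ee), so I-2 is Ee.
II-2 is a pigmented offspring of I-1 (Ee) × I-2 (Ee), whose cross gives 1/4 EE : 1/2 Ee : 1/4 ee; conditioning on being pigmented, II-2 is EE with probability 1/3, Ee with probability 2/3.
Summing over parental genotype combinations, P(offspring has genotype EE) = 1/3·1/2 + 2/3·1/4 = 1/3.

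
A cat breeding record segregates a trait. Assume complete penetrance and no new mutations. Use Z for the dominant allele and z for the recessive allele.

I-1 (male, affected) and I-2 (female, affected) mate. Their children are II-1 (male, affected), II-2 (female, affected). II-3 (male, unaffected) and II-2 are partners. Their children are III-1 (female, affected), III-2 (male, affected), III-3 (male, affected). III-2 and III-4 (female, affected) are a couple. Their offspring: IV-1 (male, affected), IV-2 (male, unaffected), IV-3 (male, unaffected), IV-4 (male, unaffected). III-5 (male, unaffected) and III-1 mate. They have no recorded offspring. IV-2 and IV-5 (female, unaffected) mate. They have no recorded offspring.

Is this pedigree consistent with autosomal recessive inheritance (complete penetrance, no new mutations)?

Under autosomal recessive, IV-2 (unaffected, male) cannot arise from III-2 (affected) × III-4 (affected).

No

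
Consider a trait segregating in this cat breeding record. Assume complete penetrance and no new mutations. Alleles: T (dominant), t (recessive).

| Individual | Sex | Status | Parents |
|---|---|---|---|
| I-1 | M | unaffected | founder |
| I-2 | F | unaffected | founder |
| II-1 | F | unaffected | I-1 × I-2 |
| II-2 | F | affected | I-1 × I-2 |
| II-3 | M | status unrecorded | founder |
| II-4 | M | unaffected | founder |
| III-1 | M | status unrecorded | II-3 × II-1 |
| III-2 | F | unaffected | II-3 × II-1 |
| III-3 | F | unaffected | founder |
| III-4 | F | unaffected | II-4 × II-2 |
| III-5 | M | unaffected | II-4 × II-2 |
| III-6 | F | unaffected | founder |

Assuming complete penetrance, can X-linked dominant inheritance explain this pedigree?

Under X-linked dominant, II-2 (affected, female) cannot arise from I-1 (unaffected) × I-2 (unaffected).

No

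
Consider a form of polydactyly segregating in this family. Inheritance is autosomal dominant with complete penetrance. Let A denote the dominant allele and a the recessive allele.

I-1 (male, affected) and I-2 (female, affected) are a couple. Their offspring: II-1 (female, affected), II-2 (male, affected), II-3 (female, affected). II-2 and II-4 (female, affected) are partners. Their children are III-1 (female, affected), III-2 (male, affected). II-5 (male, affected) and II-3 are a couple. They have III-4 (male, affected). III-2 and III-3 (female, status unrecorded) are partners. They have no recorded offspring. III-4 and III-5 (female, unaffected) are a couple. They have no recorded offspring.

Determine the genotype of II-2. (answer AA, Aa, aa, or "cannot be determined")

II-2's phenotype allows AA or Aa, and no parent or child forces a single allele at both positions; consistent genotype assignments exist with II-2 as AA or Aa.

cannot be determined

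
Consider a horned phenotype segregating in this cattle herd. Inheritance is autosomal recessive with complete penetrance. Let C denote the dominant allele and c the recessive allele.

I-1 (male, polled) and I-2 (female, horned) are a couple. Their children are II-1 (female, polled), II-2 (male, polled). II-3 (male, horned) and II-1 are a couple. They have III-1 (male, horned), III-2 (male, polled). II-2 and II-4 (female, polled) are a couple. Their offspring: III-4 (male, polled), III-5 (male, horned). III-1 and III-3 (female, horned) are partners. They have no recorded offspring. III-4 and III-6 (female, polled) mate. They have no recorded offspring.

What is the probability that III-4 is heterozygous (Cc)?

2/3

II-2 is polled so carries C and received c from I-2 (cc), so II-2 is Cc.
II-4 is polled so carries C and passed c to III-5 (cc), so II-4 is Cc.
Their cross gives offspring ratios 1/4 CC : 1/2 Cc : 1/4 cc. Conditioning on III-4 being polled, P(Cc) = 1/2 / 3/4 = 2/3.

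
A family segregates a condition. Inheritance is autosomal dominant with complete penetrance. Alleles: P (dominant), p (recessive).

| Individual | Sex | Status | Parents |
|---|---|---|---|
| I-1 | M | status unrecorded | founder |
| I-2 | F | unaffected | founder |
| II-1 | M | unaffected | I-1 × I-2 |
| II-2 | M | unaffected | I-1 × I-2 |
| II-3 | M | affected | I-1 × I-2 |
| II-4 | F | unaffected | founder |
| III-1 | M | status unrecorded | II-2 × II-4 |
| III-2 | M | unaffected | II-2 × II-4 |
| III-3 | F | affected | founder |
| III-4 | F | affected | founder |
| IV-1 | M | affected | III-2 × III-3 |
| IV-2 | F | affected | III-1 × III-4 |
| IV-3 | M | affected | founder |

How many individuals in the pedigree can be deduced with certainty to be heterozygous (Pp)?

Obligate heterozygotes: I-1 passed P to II-3 (Pp, whose p came from I-2) and passed p to II-1 (pp), so I-1 is Pp; II-3 is affected so carries P and received p from I-2 (pp), so II-3 is Pp; IV-1 is affected so carries P and received p from III-2 (pp), so IV-1 is Pp; IV-2 is affected so carries P and received p from III-1 (pp), so IV-2 is Pp.
Every other individual is either homozygous by phenotype or has at least one consistent homozygous assignment, so the count is 4.

4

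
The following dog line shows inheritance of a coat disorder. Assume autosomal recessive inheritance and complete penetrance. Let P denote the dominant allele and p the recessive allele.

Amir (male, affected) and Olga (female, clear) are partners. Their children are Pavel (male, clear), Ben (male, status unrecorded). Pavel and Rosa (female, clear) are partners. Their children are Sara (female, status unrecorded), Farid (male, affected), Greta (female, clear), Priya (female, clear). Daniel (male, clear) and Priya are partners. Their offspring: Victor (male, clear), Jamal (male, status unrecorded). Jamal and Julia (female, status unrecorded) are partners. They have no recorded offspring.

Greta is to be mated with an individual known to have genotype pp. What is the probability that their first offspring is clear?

2/3

Pavel is clear so carries P and received p from Amir (pp), so Pavel is Pp.
Rosa is clear so carries P and passed p to Farid (pp), so Rosa is Pp.
Greta is a clear offspring of Pavel (Pp) × Rosa (Pp), whose cross gives 1/4 PP : 1/2 Pp : 1/4 pp; conditioning on being clear, Greta is PP with probability 1/3, Pp with probability 2/3.
Summing over parental genotype combinations, P(offspring is clear) = 1/3·1 + 2/3·1/2 = 2/3.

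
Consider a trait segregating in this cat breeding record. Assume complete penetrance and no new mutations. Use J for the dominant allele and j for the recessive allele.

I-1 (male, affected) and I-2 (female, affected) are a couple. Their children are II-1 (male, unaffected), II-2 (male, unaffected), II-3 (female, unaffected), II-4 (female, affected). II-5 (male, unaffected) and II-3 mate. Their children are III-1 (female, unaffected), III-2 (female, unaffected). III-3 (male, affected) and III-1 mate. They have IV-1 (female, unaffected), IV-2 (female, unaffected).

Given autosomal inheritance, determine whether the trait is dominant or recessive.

I-1 and I-2 are both affected yet have an unaffected child II-1. Under a recessive model two affected parents are homozygous and every child would be affected, so the trait cannot be recessive.

dominant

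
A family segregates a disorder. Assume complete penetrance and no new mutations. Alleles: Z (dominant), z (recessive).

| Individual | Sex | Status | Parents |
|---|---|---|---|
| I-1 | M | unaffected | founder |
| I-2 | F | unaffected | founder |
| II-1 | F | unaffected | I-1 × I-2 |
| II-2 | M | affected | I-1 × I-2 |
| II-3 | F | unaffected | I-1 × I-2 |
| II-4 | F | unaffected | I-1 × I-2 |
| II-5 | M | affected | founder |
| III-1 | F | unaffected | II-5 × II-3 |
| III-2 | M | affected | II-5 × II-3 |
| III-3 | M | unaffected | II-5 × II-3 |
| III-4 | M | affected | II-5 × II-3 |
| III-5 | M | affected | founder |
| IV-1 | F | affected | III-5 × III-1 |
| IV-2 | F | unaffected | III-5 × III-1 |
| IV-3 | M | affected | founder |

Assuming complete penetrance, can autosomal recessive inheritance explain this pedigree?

Yes

A consistent assignment under autosomal recessive exists: I-1 Zz, I-2 Zz, II-1 ZZ, II-2 zz, II-3 Zz, II-4 ZZ, II-5 zz, III-1 Zz, III-2 zz, III-3 Zz, III-4 zz, III-5 zz, IV-1 zz, IV-2 Zz, IV-3 zz.
In this assignment every recorded phenotype matches its genotype and every non-founder's genotype is obtainable from its parents' genotypes, so the pedigree is consistent.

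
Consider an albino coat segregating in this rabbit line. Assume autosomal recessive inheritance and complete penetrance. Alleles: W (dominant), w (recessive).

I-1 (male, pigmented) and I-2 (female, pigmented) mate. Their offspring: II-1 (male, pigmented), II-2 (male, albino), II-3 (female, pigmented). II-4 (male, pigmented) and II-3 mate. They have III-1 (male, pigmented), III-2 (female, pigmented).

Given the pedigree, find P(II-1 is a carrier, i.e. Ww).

2/3

I-1 is pigmented so carries W and passed w to II-2 (ww), so I-1 is Ww.
I-2 is pigmented so carries W and passed w to II-2 (ww), so I-2 is Ww.
Their cross gives offspring ratios 1/4 WW : 1/2 Ww : 1/4 ww. Conditioning on II-1 being pigmented, P(Ww) = 1/2 / 3/4 = 2/3.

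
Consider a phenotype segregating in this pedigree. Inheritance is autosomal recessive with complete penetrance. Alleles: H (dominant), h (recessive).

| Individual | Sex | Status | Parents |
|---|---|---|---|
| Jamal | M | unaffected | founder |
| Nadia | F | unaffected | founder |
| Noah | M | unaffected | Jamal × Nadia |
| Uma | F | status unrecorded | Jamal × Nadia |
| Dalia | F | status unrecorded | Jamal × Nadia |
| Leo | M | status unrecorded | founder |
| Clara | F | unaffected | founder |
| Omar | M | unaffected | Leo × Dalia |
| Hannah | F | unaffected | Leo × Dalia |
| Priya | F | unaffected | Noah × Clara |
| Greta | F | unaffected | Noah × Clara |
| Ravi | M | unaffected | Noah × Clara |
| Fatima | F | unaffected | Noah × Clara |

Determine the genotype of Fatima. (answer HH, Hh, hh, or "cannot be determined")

Fatima's phenotype allows HH or Hh, and no parent or child forces a single allele at both positions; consistent genotype assignments exist with Fatima as HH or Hh.

cannot be determined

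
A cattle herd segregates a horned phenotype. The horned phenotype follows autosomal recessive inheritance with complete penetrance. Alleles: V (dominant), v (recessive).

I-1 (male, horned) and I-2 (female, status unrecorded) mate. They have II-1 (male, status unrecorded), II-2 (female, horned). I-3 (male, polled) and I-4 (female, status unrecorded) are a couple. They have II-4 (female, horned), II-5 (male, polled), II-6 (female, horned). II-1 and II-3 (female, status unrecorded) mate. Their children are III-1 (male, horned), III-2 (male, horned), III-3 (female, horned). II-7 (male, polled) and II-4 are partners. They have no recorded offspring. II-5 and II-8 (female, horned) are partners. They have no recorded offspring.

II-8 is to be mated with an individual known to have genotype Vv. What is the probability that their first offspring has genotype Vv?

1/2

II-8 is horned, so II-8 is vv.
The cross gives 1/2 Vv : 1/2 vv, so P(offspring has genotype Vv) = 1/2.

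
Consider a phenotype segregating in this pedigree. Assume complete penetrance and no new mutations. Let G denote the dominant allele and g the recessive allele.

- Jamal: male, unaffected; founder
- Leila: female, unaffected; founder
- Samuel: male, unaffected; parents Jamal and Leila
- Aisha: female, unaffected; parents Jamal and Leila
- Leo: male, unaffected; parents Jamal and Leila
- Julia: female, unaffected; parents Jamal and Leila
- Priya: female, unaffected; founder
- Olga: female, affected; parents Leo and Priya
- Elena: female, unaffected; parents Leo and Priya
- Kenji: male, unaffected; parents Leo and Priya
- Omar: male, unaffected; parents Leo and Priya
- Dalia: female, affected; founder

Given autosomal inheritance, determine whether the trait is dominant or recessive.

Leo and Priya are both unaffected yet have an affected child Olga. Under dominance, an affected child requires at least one affected parent, so the trait cannot be dominant.

recessive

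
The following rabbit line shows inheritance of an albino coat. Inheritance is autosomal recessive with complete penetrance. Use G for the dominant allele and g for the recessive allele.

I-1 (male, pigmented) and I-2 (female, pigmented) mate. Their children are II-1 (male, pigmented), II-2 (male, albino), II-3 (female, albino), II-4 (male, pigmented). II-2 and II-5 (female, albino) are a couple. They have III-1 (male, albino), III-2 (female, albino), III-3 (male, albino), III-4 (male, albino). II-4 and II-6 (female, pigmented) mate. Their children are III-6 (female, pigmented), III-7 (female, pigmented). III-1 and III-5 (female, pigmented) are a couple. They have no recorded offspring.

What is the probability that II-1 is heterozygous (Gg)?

2/3

I-1 is pigmented so carries G and passed g to II-2 (gg), so I-1 is Gg.
I-2 is pigmented so carries G and passed g to II-2 (gg), so I-2 is Gg.
Their cross gives offspring ratios 1/4 GG : 1/2 Gg : 1/4 gg. Conditioning on II-1 being pigmented, P(Gg) = 1/2 / 3/4 = 2/3.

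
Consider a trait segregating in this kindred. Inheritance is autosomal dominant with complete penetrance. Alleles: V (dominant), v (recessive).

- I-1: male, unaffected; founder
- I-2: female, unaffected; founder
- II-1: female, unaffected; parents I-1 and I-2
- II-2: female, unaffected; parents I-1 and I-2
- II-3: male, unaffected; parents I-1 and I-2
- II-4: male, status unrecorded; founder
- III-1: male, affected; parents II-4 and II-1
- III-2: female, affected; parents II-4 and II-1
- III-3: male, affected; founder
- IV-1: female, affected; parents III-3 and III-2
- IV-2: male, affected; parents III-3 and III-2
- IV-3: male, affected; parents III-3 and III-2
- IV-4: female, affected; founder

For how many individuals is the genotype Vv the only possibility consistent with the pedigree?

2

Obligate heterozygotes: III-1 is affected so carries V and received v from II-1 (vv), so III-1 is Vv; III-2 is affected so carries V and received v from II-1 (vv), so III-2 is Vv.
Every other individual is either homozygous by phenotype or has at least one consistent homozygous assignment, so the count is 2.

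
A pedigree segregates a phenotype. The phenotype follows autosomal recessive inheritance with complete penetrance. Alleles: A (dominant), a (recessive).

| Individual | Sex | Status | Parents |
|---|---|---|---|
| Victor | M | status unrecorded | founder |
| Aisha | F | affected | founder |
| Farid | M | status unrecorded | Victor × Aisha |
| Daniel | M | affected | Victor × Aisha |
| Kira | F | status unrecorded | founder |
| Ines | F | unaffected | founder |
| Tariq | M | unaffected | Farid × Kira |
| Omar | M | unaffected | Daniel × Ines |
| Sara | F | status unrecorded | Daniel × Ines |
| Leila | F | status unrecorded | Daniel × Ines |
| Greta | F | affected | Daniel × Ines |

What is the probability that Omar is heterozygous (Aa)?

1

Omar is unaffected so carries A and received a from Daniel (aa), so Omar is Aa, giving P(Aa) = 1.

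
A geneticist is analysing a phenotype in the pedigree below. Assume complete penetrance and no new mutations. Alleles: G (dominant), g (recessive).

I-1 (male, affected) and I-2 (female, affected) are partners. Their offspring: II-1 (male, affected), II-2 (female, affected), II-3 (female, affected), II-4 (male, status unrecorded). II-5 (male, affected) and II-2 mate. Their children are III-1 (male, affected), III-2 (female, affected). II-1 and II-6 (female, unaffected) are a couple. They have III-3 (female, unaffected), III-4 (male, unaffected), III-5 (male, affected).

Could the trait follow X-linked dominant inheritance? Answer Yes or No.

No

Under X-linked dominant, III-3 (unaffected, female) cannot arise from II-1 (affected) × II-6 (unaffected).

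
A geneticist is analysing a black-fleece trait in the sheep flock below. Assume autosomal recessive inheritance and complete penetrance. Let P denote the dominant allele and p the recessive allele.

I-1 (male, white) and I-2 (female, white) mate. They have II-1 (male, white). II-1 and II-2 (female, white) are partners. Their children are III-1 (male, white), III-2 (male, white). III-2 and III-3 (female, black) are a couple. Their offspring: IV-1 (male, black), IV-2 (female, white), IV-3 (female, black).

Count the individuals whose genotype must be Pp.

2

Obligate heterozygotes: III-2 is white so carries P and passed p to IV-1 (pp), so III-2 is Pp; IV-2 is white so carries P and received p from III-3 (pp), so IV-2 is Pp.
Every other individual is either homozygous by phenotype or has at least one consistent homozygous assignment, so the count is 2.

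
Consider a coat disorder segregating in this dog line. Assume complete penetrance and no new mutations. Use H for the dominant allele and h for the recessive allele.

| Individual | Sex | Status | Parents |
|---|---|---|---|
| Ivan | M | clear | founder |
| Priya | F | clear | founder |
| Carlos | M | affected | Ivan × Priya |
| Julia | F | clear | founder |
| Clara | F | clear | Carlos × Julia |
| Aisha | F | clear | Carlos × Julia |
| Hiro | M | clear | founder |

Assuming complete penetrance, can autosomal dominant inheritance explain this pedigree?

No

Under autosomal dominant, Carlos (affected, male) cannot arise from Ivan (clear) × Priya (clear).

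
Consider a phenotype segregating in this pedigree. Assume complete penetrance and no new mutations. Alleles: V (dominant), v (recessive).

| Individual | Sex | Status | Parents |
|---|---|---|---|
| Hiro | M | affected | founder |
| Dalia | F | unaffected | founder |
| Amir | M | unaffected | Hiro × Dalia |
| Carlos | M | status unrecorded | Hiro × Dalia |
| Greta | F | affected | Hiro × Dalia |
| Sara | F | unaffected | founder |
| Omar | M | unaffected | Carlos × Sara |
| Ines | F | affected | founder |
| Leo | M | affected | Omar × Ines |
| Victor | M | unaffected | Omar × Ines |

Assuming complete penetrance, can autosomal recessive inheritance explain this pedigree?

A consistent assignment under autosomal recessive exists: Hiro vv, Dalia Vv, Amir Vv, Carlos Vv, Greta vv, Sara VV, Omar Vv, Ines vv, Leo vv, Victor Vv.
In this assignment every recorded phenotype matches its genotype and every non-founder's genotype is obtainable from its parents' genotypes, so the pedigree is consistent.

Yes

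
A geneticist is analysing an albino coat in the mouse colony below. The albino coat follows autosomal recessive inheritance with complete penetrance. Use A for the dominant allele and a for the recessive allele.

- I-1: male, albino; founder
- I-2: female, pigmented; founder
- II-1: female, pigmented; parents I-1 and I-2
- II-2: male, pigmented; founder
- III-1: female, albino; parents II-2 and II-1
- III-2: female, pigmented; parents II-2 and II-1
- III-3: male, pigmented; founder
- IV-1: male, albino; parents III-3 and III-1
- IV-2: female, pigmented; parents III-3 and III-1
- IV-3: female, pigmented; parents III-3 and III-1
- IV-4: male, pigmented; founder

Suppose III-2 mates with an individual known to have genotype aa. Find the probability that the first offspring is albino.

II-2 is pigmented so carries A and passed a to III-1 (aa), so II-2 is Aa.
II-1 is pigmented so carries A and received a from I-1 (aa), so II-1 is Aa.
III-2 is a pigmented offspring of II-2 (Aa) × II-1 (Aa), whose cross gives 1/4 AA : 1/2 Aa : 1/4 aa; conditioning on being pigmented, III-2 is AA with probability 1/3, Aa with probability 2/3.
Summing over parental genotype combinations, P(offspring is albino) = 2/3·1/2 = 1/3.

1/3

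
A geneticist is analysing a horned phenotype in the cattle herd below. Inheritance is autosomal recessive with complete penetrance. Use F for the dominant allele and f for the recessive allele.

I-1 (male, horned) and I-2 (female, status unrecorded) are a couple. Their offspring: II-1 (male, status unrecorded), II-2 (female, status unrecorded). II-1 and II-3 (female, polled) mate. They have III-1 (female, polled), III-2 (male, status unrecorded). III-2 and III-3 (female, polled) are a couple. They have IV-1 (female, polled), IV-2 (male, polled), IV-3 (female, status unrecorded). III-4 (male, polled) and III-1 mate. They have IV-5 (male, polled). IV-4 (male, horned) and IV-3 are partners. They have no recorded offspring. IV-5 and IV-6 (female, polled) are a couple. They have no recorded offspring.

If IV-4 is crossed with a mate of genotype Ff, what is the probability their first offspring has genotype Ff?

1/2

IV-4 is horned, so IV-4 is ff.
The cross gives 1/2 Ff : 1/2 ff, so P(offspring has genotype Ff) = 1/2.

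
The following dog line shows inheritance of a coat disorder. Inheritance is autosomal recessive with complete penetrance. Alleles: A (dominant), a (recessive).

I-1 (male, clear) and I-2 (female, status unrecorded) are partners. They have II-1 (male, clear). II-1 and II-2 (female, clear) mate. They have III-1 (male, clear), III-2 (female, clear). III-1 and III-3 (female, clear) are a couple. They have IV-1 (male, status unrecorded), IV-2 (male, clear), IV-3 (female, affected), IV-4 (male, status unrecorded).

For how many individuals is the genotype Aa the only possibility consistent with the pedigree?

Obligate heterozygotes: III-1 is clear so carries A and passed a to IV-3 (aa), so III-1 is Aa; III-3 is clear so carries A and passed a to IV-3 (aa), so III-3 is Aa.
Every other individual is either homozygous by phenotype or has at least one consistent homozygous assignment, so the count is 2.

2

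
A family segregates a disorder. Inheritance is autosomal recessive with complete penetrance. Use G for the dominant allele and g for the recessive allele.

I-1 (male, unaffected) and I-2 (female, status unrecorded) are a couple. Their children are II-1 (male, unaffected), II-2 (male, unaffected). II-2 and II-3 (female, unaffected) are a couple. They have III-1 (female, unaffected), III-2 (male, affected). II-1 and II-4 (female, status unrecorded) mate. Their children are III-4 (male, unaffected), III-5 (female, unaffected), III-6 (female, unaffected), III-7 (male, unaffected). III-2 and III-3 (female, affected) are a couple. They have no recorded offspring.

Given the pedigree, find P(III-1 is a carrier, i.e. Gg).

II-2 is unaffected so carries G and passed g to III-2 (gg), so II-2 is Gg.
II-3 is unaffected so carries G and passed g to III-2 (gg), so II-3 is Gg.
Their cross gives offspring ratios 1/4 GG : 1/2 Gg : 1/4 gg. Conditioning on III-1 being unaffected, P(Gg) = 1/2 / 3/4 = 2/3.

2/3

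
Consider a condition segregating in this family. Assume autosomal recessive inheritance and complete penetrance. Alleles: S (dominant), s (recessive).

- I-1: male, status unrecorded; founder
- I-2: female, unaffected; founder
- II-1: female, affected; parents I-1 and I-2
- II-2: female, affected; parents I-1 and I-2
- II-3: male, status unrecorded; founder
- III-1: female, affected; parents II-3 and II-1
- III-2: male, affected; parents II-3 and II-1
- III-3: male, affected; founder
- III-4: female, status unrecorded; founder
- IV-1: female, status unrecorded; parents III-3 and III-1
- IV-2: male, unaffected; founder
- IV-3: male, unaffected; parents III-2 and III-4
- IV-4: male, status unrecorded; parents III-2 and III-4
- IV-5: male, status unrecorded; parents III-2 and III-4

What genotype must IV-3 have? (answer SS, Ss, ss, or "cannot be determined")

Ss

From phenotype alone, IV-3 is SS or Ss.
IV-3 is unaffected so carries S and received s from III-2 (ss), so IV-3 is Ss.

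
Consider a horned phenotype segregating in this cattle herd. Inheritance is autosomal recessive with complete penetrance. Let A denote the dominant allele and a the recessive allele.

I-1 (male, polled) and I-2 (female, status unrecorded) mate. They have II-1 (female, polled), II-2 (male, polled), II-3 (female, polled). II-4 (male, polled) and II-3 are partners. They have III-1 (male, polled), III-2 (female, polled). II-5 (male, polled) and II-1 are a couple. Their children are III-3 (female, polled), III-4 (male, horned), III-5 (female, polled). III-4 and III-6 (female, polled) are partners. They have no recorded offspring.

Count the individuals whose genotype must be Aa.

2

Obligate heterozygotes: II-1 is polled so carries A and passed a to III-4 (aa), so II-1 is Aa; II-5 is polled so carries A and passed a to III-4 (aa), so II-5 is Aa.
Every other individual is either homozygous by phenotype or has at least one consistent homozygous assignment, so the count is 2.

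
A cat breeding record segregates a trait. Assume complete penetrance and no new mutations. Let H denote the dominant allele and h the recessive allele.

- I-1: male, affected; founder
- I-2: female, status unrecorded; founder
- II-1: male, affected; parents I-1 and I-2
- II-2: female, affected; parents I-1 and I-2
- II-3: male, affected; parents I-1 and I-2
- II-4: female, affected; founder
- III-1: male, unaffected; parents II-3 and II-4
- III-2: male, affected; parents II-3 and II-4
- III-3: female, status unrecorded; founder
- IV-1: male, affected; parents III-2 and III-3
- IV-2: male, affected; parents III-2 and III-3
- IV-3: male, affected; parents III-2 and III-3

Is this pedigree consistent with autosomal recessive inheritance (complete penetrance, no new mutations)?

No

Under autosomal recessive, III-1 (unaffected, male) cannot arise from II-3 (affected) × II-4 (affected).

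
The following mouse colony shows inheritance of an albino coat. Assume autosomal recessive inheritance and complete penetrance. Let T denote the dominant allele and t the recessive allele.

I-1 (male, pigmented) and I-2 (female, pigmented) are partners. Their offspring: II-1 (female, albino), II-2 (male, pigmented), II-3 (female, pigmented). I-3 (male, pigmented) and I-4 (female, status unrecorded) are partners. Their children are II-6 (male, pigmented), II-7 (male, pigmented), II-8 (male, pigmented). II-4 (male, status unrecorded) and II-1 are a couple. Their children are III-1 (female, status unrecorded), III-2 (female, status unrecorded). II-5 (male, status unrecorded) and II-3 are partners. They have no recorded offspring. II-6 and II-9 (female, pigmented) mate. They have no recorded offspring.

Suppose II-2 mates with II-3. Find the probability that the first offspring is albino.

1/9

I-1 is pigmented so carries T and passed t to II-1 (tt), so I-1 is Tt.
I-2 is pigmented so carries T and passed t to II-1 (tt), so I-2 is Tt.
II-2 is a pigmented offspring of I-1 (Tt) × I-2 (Tt), whose cross gives 1/4 TT : 1/2 Tt : 1/4 tt; conditioning on being pigmented, II-2 is TT with probability 1/3, Tt with probability 2/3.
II-3 is a pigmented offspring of I-1 (Tt) × I-2 (Tt), whose cross gives 1/4 TT : 1/2 Tt : 1/4 tt; conditioning on being pigmented, II-3 is TT with probability 1/3, Tt with probability 2/3.
Summing over parental genotype combinations, P(offspring is albino) = 4/9·1/4 = 1/9.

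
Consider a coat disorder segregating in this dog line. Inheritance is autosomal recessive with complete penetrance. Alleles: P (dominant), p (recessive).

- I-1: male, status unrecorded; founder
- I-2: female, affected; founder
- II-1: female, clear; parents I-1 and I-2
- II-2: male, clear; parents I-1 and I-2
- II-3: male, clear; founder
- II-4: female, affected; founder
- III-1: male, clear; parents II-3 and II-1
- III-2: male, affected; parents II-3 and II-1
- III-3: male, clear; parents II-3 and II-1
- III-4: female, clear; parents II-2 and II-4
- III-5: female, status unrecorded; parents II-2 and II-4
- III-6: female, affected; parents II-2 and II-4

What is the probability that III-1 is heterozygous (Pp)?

2/3

II-3 is clear so carries P and passed p to III-2 (pp), so II-3 is Pp.
II-1 is clear so carries P and received p from I-2 (pp), so II-1 is Pp.
Their cross gives offspring ratios 1/4 PP : 1/2 Pp : 1/4 pp. Conditioning on III-1 being clear, P(Pp) = 1/2 / 3/4 = 2/3.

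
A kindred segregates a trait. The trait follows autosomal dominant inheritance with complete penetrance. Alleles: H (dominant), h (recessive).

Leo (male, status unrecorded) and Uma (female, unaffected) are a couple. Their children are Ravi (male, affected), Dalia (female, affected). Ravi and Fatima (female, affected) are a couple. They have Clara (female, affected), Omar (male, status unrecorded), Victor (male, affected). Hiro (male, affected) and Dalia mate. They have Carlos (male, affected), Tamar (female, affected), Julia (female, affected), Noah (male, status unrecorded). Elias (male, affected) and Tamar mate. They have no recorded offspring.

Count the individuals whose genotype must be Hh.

2

Obligate heterozygotes: Ravi is affected so carries H and received h from Uma (hh), so Ravi is Hh; Dalia is affected so carries H and received h from Uma (hh), so Dalia is Hh.
Every other individual is either homozygous by phenotype or has at least one consistent homozygous assignment, so the count is 2.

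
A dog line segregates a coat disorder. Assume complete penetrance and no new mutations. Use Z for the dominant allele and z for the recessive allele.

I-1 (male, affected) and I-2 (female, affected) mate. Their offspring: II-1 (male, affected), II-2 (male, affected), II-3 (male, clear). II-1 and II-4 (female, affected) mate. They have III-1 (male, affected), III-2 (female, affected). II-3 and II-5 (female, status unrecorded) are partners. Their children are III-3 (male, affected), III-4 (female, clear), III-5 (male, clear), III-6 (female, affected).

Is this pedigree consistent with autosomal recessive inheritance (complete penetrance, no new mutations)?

No

Under autosomal recessive, II-3 (clear, male) cannot arise from I-1 (affected) × I-2 (affected).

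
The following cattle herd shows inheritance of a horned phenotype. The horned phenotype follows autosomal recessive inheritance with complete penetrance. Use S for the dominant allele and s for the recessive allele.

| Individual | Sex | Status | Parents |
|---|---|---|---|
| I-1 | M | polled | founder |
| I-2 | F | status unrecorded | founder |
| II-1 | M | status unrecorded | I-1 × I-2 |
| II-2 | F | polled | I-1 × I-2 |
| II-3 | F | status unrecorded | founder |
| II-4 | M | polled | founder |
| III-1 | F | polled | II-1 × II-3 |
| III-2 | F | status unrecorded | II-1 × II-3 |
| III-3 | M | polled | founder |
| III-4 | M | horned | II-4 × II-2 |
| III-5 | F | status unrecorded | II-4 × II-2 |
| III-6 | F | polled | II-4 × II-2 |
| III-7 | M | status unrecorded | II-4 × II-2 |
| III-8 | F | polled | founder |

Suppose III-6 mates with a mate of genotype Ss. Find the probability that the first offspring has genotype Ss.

II-4 is polled so carries S and passed s to III-4 (ss), so II-4 is Ss.
II-2 is polled so carries S and passed s to III-4 (ss), so II-2 is Ss.
III-6 is a polled offspring of II-4 (Ss) × II-2 (Ss), whose cross gives 1/4 SS : 1/2 Ss : 1/4 ss; conditioning on being polled, III-6 is SS with probability 1/3, Ss with probability 2/3.
Summing over parental genotype combinations, P(offspring has genotype Ss) = 1/3·1/2 + 2/3·1/2 = 1/2.

1/2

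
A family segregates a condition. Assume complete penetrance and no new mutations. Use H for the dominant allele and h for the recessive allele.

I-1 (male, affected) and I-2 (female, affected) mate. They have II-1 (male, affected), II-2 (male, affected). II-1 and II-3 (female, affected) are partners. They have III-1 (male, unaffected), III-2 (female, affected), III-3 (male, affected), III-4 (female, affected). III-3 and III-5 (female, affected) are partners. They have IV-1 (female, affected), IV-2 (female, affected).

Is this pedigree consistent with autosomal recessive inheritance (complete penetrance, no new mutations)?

Under autosomal recessive, III-1 (unaffected, male) cannot arise from II-1 (affected) × II-3 (affected).

No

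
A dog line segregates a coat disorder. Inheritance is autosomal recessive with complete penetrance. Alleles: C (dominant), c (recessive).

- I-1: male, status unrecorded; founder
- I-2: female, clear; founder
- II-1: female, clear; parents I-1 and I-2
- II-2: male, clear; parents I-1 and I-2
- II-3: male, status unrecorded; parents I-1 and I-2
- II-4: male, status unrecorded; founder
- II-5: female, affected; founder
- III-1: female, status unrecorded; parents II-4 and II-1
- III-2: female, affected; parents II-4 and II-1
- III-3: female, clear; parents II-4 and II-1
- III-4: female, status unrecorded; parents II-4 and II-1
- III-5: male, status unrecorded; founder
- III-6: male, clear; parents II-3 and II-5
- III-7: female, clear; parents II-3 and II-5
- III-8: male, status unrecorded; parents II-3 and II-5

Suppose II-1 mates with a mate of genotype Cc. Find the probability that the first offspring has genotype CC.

1/4

II-1 is clear so carries C and passed c to III-2 (cc), so II-1 is Cc.
The cross gives 1/4 CC : 1/2 Cc : 1/4 cc, so P(offspring has genotype CC) = 1/4.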